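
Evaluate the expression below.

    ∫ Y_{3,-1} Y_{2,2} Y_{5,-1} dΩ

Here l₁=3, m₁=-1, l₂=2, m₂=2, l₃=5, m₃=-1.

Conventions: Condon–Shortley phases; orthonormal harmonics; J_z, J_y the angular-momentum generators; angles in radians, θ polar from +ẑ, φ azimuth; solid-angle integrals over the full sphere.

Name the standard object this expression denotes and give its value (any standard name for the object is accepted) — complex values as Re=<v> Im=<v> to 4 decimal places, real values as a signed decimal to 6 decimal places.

This is a Gaunt coefficient — the integral of a triple product of spherical harmonics over the sphere.
Rules hold: Σm=0, L=10 even, 1≤5≤5.
N = 7·5·11 = 385
Δ = 0!·6!·4!/11! = 1/2310
Racah Σ t=0..0: t=0:+1/144 = 1/144
⇒ 3j(3 2 5; 0 0 0)² = 10/231, sgn -1
Racah Σ t=0..0: t=0:+1/1152 = 1/1152
⇒ 3j(3 2 5; -1 2 -1)² = 1/154, sgn +1
4πI² = N·(3j₀)²·(3jₘ)² = 25/231
I = -1·√(0.108225/4π) = -0.09280237

Gaunt coefficient, -0.092802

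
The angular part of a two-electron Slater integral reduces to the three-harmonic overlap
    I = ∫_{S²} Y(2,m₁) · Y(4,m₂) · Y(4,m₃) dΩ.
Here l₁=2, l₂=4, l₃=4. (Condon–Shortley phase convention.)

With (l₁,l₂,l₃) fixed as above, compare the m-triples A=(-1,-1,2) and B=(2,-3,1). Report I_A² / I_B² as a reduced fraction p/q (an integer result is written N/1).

l's match ⇒ only the (l;m) 3-j factors differ between A and B.
A: triangle coeff Δ(2,4,4) = 1/13860; Σ_t [1,2]: t=1:−1/96 t=2:+1/240 = -1/160; (3j)²=27/1540 [(2 4 4; -1 -1 2)], sign=-1
B: triangle coeff Δ(2,4,4) = 1/13860; Σ_t [0,0]: t=0:+1/480 = 1/480; (3j)²=3/110 [(2 4 4; 2 -3 1)], sign=-1
I_A²/I_B² = (27/1540)/(3/110) = 9/14

9/14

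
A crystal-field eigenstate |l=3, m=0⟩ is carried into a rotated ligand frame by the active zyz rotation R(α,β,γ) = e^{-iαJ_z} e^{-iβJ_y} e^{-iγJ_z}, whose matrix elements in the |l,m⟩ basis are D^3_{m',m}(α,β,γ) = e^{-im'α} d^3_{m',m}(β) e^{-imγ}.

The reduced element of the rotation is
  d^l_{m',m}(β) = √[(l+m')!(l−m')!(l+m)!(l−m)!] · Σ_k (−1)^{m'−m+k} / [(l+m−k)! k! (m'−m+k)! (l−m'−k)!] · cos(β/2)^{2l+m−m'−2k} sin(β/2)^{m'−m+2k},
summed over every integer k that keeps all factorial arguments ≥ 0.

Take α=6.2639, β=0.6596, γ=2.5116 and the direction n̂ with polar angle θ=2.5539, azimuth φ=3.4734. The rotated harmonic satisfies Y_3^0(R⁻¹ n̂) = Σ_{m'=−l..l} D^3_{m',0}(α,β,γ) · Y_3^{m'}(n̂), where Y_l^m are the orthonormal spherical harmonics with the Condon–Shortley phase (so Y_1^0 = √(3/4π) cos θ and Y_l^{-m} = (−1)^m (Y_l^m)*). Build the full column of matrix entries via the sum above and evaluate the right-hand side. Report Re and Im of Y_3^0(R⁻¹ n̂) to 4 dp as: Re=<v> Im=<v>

Re=-0.6450 Im=0.0000

Need the full column D^3_{m',0} for m'=−3..3 at α=6.2639, β=0.6596, γ=2.5116.
cos(β/2)=0.946107, sin(β/2)=0.323854
d^3_{-3,0}: single k=3 term ⇒ +0.128642;  D = +0.128427-0.007439i
d^3_{-2,0}: k∈[2..3] ⇒ +0.460278 -0.053931 = +0.406347;  D = +0.406045-0.015669i
d^3_{-1,0}: k∈[1..3] ⇒ +0.850435 -0.298937 +0.011676 = +0.563174;  D = +0.563069-0.010860i
d^3_{0,0}: k∈[0..3] ⇒ +0.717203 -0.756313 +0.088617 -0.001154 = +0.048353;  D = +0.048353+0.000000i
d^3_{1,0}: k∈[0..2] ⇒ -0.850435 +0.298937 -0.011676 = -0.563174;  D = -0.563069-0.010860i
d^3_{2,0}: k∈[0..1] ⇒ +0.460278 -0.053931 = +0.406347;  D = +0.406045+0.015669i
d^3_{3,0}: single k=0 term ⇒ -0.128642;  D = -0.128427-0.007439i
Y_3^{m'}(θ=2.5539,φ=3.4734) and Σ D·Y over m':
  (+0.1284-0.0074i)·(-0.0387+0.0597i)  (+0.4060-0.0157i)·(-0.2060+0.1610i)  (+0.5631-0.0109i)·(-0.4173+0.1438i)  (+0.0484+0.0000i)·(-0.1438+0.0000i)  (-0.5631-0.0109i)·(+0.4173+0.1438i)  (+0.4060+0.0157i)·(-0.2060-0.1610i)  (-0.1284-0.0074i)·(+0.0387+0.0597i)
Y_3^0(R⁻¹ n̂) = -0.644983+0.000000i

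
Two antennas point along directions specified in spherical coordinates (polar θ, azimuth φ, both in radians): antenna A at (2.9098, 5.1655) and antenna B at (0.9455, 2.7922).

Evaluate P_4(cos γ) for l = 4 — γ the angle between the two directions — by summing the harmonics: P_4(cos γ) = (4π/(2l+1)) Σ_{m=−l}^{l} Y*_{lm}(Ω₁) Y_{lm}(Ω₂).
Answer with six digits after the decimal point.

Term-by-term m-sum for l=4 (normalisation 4π/9 = 1.396263):
  m=-4: (-0.000295+0.001197i) × (+0.032962+0.188378i) = -0.000235-0.000016i  (running Σ = -0.000235-0.000016i)
  m=-3: (+0.014439-0.003100i) × (-0.194919-0.338374i) = -0.003863-0.004282i  (running Σ = -0.004098-0.004298i)
  m=-2: (-0.061303-0.078246i) × (+0.235435+0.197816i) = +0.001046-0.030548i  (running Σ = -0.003053-0.034846i)
  m=-1: (-0.168109+0.345265i) × (+0.126923+0.046243i) = -0.037303+0.036048i  (running Σ = -0.040356+0.001202i)
  m=0: (+0.633293-0.000000i) × (-0.335341+0.000000i) = -0.212369+0.000000i  (running Σ = -0.252725+0.001202i)
  m=1: (+0.168109+0.345265i) × (-0.126923+0.046243i) = -0.037303-0.036048i  (running Σ = -0.290028-0.034846i)
  m=2: (-0.061303+0.078246i) × (+0.235435-0.197816i) = +0.001046+0.030548i  (running Σ = -0.288983-0.004298i)
  m=3: (-0.014439-0.003100i) × (+0.194919-0.338374i) = -0.003863+0.004282i  (running Σ = -0.292846-0.000016i)
  m=4: (-0.000295-0.001197i) × (+0.032962-0.188378i) = -0.000235+0.000016i  (running Σ = -0.293081-0.000000i)
Σ over m = -0.293081-0.000000i; ×(4π/9) → -0.409218-0.000000i. Real part: -0.409218

-0.409218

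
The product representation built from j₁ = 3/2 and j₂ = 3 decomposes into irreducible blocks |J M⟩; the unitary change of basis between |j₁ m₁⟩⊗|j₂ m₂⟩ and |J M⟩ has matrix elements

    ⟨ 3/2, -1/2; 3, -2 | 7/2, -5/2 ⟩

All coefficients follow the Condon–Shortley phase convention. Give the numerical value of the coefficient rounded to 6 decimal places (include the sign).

j₁+j₂−J=1  J+j₁−j₂=2  J−j₁+j₂=5  j₁+j₂+J+1=9
(j₁±m₁, j₂±m₂, J±M) = (1,2,1,5,1,6)
P² = 6400/7
sum k=0..1:
  [0] +1/48 = 1/48
  [1] −1/120 = -1/120
S = 1/80
C² = P²·S² = 1/7 ; C = +0.377964

+√(1/7) ≈ +0.377964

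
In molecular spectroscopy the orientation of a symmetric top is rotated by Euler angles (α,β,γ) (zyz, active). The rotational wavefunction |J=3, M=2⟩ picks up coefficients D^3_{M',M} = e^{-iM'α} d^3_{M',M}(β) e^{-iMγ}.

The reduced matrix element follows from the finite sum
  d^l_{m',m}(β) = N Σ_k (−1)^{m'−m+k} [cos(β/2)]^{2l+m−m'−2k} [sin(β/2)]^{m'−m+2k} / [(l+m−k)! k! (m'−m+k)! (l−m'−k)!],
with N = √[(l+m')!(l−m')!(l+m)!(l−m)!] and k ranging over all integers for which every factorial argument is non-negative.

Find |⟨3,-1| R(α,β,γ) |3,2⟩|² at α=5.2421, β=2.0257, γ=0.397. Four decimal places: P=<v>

D^3_{-1,2}(5.2421,2.0257,0.3970) = e^{-i·-1·5.2421}·d^3_{-1,2}(2.0257)·e^{-i·2·0.3970}. Compute d first:
With c≡cos(β/2)=0.529445 and s≡sin(β/2)=0.848344, N=[2·24·120·1]^{1/2}=75.894664
The bounds max(0,m−m')=3 and min(l+m,l−m')=4 give 2 terms
  k=3: (−1)^0·75.8947/(12)·0.5294^3·0.8483^3 = +0.573072
  k=4: (−1)^1·75.8947/(24)·0.5294^1·0.8483^5 = -0.735667
d^3_{-1,2}(2.0257) = +0.573072 -0.735667 = -0.162595
|D^3_{-1,2}|² = |d^3_{-1,2}(β)|² = (-0.162595)² = 0.026437 (the z-rotation phases have unit modulus)

P=0.0264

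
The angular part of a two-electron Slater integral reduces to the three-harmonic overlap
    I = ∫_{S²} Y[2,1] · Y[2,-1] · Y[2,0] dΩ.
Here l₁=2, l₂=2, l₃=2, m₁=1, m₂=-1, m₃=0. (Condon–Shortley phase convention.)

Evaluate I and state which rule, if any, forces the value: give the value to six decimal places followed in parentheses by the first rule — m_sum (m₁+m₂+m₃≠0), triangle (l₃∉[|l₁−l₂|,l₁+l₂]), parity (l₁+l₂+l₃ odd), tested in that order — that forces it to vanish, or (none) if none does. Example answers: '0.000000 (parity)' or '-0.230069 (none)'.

Rules hold: Σm=0, L=6 even, 0≤2≤4.
N = 5·5·5 = 125
Δ = 2!·2!·2!/7! = 1/630
Racah Σ t=0..2: t=0:+1/8 t=1:−1/1 t=2:+1/8 = -3/4
⇒ 3j(2 2 2; 0 0 0)² = 2/35, sgn -1
Racah Σ t=0..1: t=0:+1/2 t=1:−1/4 = 1/4
⇒ 3j(2 2 2; 1 -1 0)² = 1/70, sgn +1
4πI² = N·(3j₀)²·(3jₘ)² = 5/49
I = -1·√(0.102041/4π) = -0.09011188
No selection rule forces the value: the integral is nonzero (none).

-0.090112 (none)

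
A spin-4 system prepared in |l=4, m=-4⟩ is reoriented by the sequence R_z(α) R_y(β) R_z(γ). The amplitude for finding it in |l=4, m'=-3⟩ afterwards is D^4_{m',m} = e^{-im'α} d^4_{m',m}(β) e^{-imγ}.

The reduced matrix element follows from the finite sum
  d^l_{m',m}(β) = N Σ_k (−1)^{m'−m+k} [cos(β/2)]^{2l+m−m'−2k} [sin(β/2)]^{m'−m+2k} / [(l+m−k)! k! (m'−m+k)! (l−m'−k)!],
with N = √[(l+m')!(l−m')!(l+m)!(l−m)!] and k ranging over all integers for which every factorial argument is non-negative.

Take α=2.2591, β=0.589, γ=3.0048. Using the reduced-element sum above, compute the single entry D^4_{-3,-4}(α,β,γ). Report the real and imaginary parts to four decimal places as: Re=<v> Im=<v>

Split into d^4_{-3,-4}(β=0.5890) × two z-phases.
c=cos(0.589000/2)=0.956947, s=sin(0.589000/2)=0.290261; N=√[1·5040·1·40320]=14255.272709
The bounds max(0,m−m')=0 and min(l+m,l−m')=0 give 1 term
  k=0: (−1)^1·14255.2727/(5040)·0.9569^7·0.2903^1 = -0.603324
d^4_{-3,-4}(0.5890) = -0.603324
D = (+0.880389+0.474252i)·(-0.603324)·(+0.854000-0.520273i) = -0.602475+0.031995i

Re=-0.6025 Im=0.0320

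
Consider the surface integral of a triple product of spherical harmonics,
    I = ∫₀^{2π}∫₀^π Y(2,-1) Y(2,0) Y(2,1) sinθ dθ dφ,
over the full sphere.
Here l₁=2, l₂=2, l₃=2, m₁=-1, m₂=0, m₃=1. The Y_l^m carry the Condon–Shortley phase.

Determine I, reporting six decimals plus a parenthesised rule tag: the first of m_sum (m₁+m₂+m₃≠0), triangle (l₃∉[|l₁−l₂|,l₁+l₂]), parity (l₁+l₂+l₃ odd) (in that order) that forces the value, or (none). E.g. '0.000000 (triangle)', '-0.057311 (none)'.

-0.090112 (none)

Checks pass: Σm=0; 6 even; l₃=2∈[0,4].
(2·2+1)(2·2+1)(2·2+1) = 125
Δ: 2! 2! 2! / 7! → 1/630
sum: t=0:+1/8 t=1:−1/1 t=2:+1/8 = -3/4
3j²(2 2 2; 0 0 0) = Δ·Π!·Σ² = 2/35  (sign -1)
sum: t=1:−1/2 t=2:+1/4 = -1/4
3j²(2 2 2; -1 0 1) = Δ·Π!·Σ² = 1/70  (sign +1)
combine: 4πI² = 125·2/35·1/70 = 5/49
take √, sign -1: I = -0.09011188
No selection rule forces the value: the integral is nonzero (none).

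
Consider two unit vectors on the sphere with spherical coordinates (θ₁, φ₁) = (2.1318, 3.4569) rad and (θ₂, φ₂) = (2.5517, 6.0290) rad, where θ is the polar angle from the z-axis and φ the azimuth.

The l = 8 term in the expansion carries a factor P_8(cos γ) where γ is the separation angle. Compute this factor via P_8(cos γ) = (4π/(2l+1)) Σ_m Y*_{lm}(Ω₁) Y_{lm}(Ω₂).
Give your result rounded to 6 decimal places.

Term-by-term m-sum for l=8 (normalisation 4π/17 = 0.739198):
  term(m=-8) = -0.00010 - 0.00064j   from Y*(Ω₁)=-0.11090 + 0.07903j, Y(Ω₂)=-0.00211 + 0.00423j
  term(m=-7) = 0.00642 + 0.00723j   from Y*(Ω₁)=-0.20339 + 0.27527j, Y(Ω₂)=0.00585 - 0.02763j
  term(m=-6) = -0.04522 - 0.01278j   from Y*(Ω₁)=-0.14208 + 0.42724j, Y(Ω₂)=0.00477 + 0.10427j
  term(m=-5) = 0.05946 - 0.01801j   from Y*(Ω₁)=-0.00135 + 0.23459j, Y(Ω₂)=-0.07823 - 0.25303j
  term(m=-4) = 0.05917 - 0.06924j   from Y*(Ω₁)=-0.06100 - 0.19071j, Y(Ω₂)=0.23932 + 0.38681j
  term(m=-3) = -0.02176 + 0.15707j   from Y*(Ω₁)=-0.20377 - 0.28251j, Y(Ω₂)=-0.32916 - 0.31446j
  term(m=-2) = 0.00084 + 0.00182j   from Y*(Ω₁)=0.02363 + 0.01725j, Y(Ω₂)=0.05989 + 0.03337j
  term(m=-1) = 0.11488 + 0.07355j   from Y*(Ω₁)=0.32992 + 0.10762j, Y(Ω₂)=0.38043 + 0.09884j
  term(m=+0) = -0.00464 + 0.00000j   from Y*(Ω₁)=0.02254 + 0.00000j, Y(Ω₂)=-0.20601 + 0.00000j
  term(m=+1) = 0.11488 - 0.07355j   from Y*(Ω₁)=-0.32992 + 0.10762j, Y(Ω₂)=-0.38043 + 0.09884j
  term(m=+2) = 0.00084 - 0.00182j   from Y*(Ω₁)=0.02363 - 0.01725j, Y(Ω₂)=0.05989 - 0.03337j
  term(m=+3) = -0.02176 - 0.15707j   from Y*(Ω₁)=0.20377 - 0.28251j, Y(Ω₂)=0.32916 - 0.31446j
  term(m=+4) = 0.05917 + 0.06924j   from Y*(Ω₁)=-0.06100 + 0.19071j, Y(Ω₂)=0.23932 - 0.38681j
  term(m=+5) = 0.05946 + 0.01801j   from Y*(Ω₁)=0.00135 + 0.23459j, Y(Ω₂)=0.07823 - 0.25303j
  term(m=+6) = -0.04522 + 0.01278j   from Y*(Ω₁)=-0.14208 - 0.42724j, Y(Ω₂)=0.00477 - 0.10427j
  term(m=+7) = 0.00642 - 0.00723j   from Y*(Ω₁)=0.20339 + 0.27527j, Y(Ω₂)=-0.00585 - 0.02763j
  term(m=+8) = -0.00010 + 0.00064j   from Y*(Ω₁)=-0.11090 - 0.07903j, Y(Ω₂)=-0.00211 - 0.00423j
Total Σ_m = 0.34271 + 0.00000j. Multiply by 0.739198: 0.25333 + 0.00000j. P_8(cos γ) = 0.253332

0.253332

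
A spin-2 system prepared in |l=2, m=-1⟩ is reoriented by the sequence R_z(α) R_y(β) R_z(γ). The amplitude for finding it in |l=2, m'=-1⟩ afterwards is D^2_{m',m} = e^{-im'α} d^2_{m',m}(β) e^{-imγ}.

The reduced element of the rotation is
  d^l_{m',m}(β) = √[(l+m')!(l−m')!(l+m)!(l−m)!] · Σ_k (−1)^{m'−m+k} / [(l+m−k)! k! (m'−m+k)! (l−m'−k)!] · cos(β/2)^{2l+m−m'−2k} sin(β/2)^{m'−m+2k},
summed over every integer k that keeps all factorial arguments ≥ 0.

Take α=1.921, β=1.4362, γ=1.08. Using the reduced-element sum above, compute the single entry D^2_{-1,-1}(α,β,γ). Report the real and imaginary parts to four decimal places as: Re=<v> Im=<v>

First d^2_{-1,-1}(β=1.4362), then the phase factors e^{-i(-1)α} and e^{-i(-1)γ}:
Half-angle: c=0.753057, s=0.657955. N=√(1·6·1·6)=6.000000
k∈{0,1} keeps every argument non-negative
  k=0: (−1)^0·6.0000/(6)·0.7531^4·0.6580^0 = +0.321597
  k=1: (−1)^1·6.0000/(2)·0.7531^2·0.6580^2 = -0.736495
d^2_{-1,-1}(1.4362) = +0.321597 -0.736495 = -0.414898
Attach z-rotation phases: D = e^{-i(-1)(1.9210)}·(-0.414898)·e^{-i(-1)(1.0800)} = +0.410804-0.058140i

Re=0.4108 Im=-0.0581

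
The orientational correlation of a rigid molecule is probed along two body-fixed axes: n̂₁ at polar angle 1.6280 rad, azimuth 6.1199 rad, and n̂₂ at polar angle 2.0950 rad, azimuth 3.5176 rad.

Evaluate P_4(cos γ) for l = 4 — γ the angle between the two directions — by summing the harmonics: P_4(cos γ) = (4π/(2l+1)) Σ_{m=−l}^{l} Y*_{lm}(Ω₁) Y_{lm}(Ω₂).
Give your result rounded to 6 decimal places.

Term-by-term m-sum for l=4 (normalisation 4π/9 = 1.396263):
  [-4]  conj(Y_{4,-4})(Ω₁) = (0.349156, -0.267165) ; Y_{4,-4}(Ω₂) = (0.016584, -0.248023) ; Δ = (-0.060473, -0.091030)
  [-3]  conj(Y_{4,-3})(Ω₁) = (-0.062836, 0.033504) ; Y_{4,-3}(Ω₂) = (0.174160, -0.367292) ; Δ = (0.001362, 0.028914)
  [-2]  conj(Y_{4,-2})(Ω₁) = (-0.308581, 0.104516) ; Y_{4,-2}(Ω₂) = (0.137998, -0.129079) ; Δ = (-0.029093, 0.054254)
  [-1]  conj(Y_{4,-1})(Ω₁) = (0.079323, -0.013069) ; Y_{4,-1}(Ω₂) = (-0.237644, 0.093819) ; Δ = (-0.017624, 0.010548)
  [+0]  conj(Y_{4,0})(Ω₁) = (0.307023, -0.000000) ; Y_{4,0}(Ω₂) = (-0.245321, 0.000000) ; Δ = (-0.075319, 0.000000)
  [+1]  conj(Y_{4,1})(Ω₁) = (-0.079323, -0.013069) ; Y_{4,1}(Ω₂) = (0.237644, 0.093819) ; Δ = (-0.017624, -0.010548)
  [+2]  conj(Y_{4,2})(Ω₁) = (-0.308581, -0.104516) ; Y_{4,2}(Ω₂) = (0.137998, 0.129079) ; Δ = (-0.029093, -0.054254)
  [+3]  conj(Y_{4,3})(Ω₁) = (0.062836, 0.033504) ; Y_{4,3}(Ω₂) = (-0.174160, -0.367292) ; Δ = (0.001362, -0.028914)
  [+4]  conj(Y_{4,4})(Ω₁) = (0.349156, 0.267165) ; Y_{4,4}(Ω₂) = (0.016584, 0.248023) ; Δ = (-0.060473, 0.091030)
Accumulated sum (-0.286974, 0.000000); after 4π/(2l+1) scaling, (-0.400692, 0.000000) ⇒ P_4 = -0.400692

-0.400692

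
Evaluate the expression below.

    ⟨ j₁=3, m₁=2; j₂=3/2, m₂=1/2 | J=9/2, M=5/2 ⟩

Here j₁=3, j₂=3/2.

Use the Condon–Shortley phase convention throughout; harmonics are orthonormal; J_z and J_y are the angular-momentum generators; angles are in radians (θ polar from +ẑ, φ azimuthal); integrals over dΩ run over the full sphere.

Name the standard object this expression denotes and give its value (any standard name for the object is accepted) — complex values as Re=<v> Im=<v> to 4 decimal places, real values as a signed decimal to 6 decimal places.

Clebsch–Gordan coefficient, +√(1/2) ≈ +0.707107

This is a Clebsch–Gordan (vector-coupling) coefficient.
√[10·0!6!3!/10! · 5!1!2!1!7!2!] = √(28800)
  +(−1)^0/∏(0,0,1,2,5,1)! = 1/240  (running 1/240)
⟨..|..⟩ = √(28800)·(1/240) = +0.707107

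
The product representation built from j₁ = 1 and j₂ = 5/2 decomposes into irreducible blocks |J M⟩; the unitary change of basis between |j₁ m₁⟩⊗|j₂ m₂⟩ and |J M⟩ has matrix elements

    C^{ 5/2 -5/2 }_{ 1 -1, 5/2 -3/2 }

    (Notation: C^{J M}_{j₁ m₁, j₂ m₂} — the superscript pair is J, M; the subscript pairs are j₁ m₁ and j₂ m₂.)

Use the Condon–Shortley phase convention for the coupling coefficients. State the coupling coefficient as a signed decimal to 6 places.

√[6·1!1!4!/7! · 0!2!1!4!0!5!] = √(1152/7)
  +(−1)^1/∏(1,0,1,0,0,4)! = -1/24  (running -1/24)
⟨..|..⟩ = √(1152/7)·(-1/24) = -0.534522

−√(2/7) = -0.534522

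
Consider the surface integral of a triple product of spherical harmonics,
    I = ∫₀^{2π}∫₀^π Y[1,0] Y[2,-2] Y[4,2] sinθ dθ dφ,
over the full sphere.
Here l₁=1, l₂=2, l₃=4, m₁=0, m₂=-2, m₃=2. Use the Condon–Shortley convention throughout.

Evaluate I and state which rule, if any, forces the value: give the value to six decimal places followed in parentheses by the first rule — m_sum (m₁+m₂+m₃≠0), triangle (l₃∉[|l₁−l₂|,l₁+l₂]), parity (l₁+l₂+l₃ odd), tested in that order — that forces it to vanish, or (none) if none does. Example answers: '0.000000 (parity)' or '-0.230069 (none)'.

triangle: need 1≤l₃≤3, have 4; I=0

0.000000 (triangle)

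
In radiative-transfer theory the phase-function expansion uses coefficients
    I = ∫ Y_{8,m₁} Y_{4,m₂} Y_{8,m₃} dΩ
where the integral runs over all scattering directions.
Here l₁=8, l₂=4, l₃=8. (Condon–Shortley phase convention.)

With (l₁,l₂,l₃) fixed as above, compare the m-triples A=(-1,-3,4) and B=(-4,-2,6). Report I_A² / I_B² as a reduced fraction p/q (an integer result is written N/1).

275/273

Same 8,4,8: normalisation and zero-m 3j drop out of the ratio.
A: Δ: 4! 12! 4! / 21! → 1/185175900; sum: t=0:+1/313528320 t=1:−1/139345920 = -1/250822656; 3j²(8 4 8; -1 -3 4) = Δ·Π!·Σ² = 1375/151164  (sign -1)
B: Δ: 4! 12! 4! / 21! → 1/185175900; sum: t=0:+1/45984153600 t=1:−1/1437004800 t=2:+1/696729600 = 1/1313832960; 3j²(8 4 8; -4 -2 6) = Δ·Π!·Σ² = 35/3876  (sign +1)
I_A²/I_B² = (1375/151164)/(35/3876) = 275/273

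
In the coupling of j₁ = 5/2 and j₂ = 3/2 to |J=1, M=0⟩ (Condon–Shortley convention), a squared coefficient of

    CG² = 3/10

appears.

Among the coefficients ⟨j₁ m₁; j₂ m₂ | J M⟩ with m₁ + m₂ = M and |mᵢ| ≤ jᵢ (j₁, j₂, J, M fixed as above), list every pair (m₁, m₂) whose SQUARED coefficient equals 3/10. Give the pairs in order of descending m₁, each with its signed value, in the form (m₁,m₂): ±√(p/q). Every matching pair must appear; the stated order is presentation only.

Admissible pairs with m₁+m₂ = M = 0: (-3/2,3/2), (-1/2,1/2), (1/2,-1/2), (3/2,-3/2)
  (m₁,m₂)=(3/2,-3/2): CG² = 1/5, CG = +√(1/5)
  (m₁,m₂)=(1/2,-1/2): CG² = 3/10, CG = −√(3/10)   ← matches the target
  (m₁,m₂)=(-1/2,1/2): CG² = 3/10, CG = +√(3/10)   ← matches the target
  (m₁,m₂)=(-3/2,3/2): CG² = 1/5, CG = −√(1/5)
Pairs with CG² = 3/10: (1/2,-1/2): −√(3/10); (-1/2,1/2): +√(3/10)

(1/2,-1/2): −√(3/10); (-1/2,1/2): +√(3/10)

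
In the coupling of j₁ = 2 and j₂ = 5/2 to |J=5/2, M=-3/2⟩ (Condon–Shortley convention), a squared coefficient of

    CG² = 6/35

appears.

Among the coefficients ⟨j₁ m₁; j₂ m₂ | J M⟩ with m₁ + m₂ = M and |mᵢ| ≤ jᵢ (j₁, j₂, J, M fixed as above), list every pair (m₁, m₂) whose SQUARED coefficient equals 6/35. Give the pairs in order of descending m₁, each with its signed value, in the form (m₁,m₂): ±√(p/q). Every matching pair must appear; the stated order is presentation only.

Admissible pairs with m₁+m₂ = M = -3/2: (-2,1/2), (-1,-1/2), (0,-3/2), (1,-5/2)
  (m₁,m₂)=(1,-5/2): CG² = 3/7, CG = +√(3/7)
  (m₁,m₂)=(0,-3/2): CG² = 1/70, CG = −√(1/70)
  (m₁,m₂)=(-1,-1/2): CG² = 6/35, CG = −√(6/35)   ← matches the target
  (m₁,m₂)=(-2,1/2): CG² = 27/70, CG = +√(27/70)
Pairs with CG² = 6/35: (-1,-1/2): −√(6/35)

(-1,-1/2): −√(6/35)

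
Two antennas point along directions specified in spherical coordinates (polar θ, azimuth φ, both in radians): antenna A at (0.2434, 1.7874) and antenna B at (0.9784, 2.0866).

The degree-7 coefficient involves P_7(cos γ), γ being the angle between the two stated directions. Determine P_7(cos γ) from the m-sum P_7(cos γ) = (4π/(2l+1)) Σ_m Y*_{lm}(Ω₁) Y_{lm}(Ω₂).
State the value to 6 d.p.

Addition theorem: P_7(cos γ) = (4π/15) Σ_m Y*_{lm}(Ω₁) Y_{lm}(Ω₂), m = −7…7:
  m=-7: Y*=(0.000024, -0.000001)  Y=(-0.061132, -0.120635)  product (-0.000002, -0.000003)
  m=-6: Y*=(-0.000095, -0.000343)  Y=(0.340196, 0.015923)  product (-0.000027, -0.000118)
  m=-5: Y*=(-0.002963, 0.001572)  Y=(-0.234782, 0.372350)  product (0.000110, -0.001473)
  m=-4: Y*=(0.014385, 0.016927)  Y=(-0.096605, -0.180065)  product (0.001658, -0.004225)
  m=-3: Y*=(0.063439, -0.083482)  Y=(-0.232237, -0.005432)  product (-0.015186, 0.019043)
  m=-2: Y*=(-0.306269, -0.141652)  Y=(0.166536, -0.278336)  product (-0.090432, 0.061656)
  m=-1: Y*=(-0.137284, 0.623860)  Y=(-0.051643, -0.091081)  product (0.063912, -0.019714)
  m=+0: Y*=(0.356142, -0.000000)  Y=(0.337343, 0.000000)  product (0.120142, 0.000000)
  m=+1: Y*=(0.137284, 0.623860)  Y=(0.051643, -0.091081)  product (0.063912, 0.019714)
  m=+2: Y*=(-0.306269, 0.141652)  Y=(0.166536, 0.278336)  product (-0.090432, -0.061656)
  m=+3: Y*=(-0.063439, -0.083482)  Y=(0.232237, -0.005432)  product (-0.015186, -0.019043)
  m=+4: Y*=(0.014385, -0.016927)  Y=(-0.096605, 0.180065)  product (0.001658, 0.004225)
  m=+5: Y*=(0.002963, 0.001572)  Y=(0.234782, 0.372350)  product (0.000110, 0.001473)
  m=+6: Y*=(-0.000095, 0.000343)  Y=(0.340196, -0.015923)  product (-0.000027, 0.000118)
  m=+7: Y*=(-0.000024, -0.000001)  Y=(0.061132, -0.120635)  product (-0.000002, 0.000003)
Σ over m = (0.040209, -0.000000); ×(4π/15) → (0.033685, -0.000000). Real part: 0.033685

0.033685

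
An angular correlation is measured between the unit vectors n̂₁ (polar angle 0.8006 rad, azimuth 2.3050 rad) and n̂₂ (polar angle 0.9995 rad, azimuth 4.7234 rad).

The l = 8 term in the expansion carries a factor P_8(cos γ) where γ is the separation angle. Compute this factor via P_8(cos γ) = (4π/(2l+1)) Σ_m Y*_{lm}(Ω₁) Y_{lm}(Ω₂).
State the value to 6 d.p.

0.218132

Addition theorem: P_8(cos γ) = (4π/17) Σ_m Y*_{lm}(Ω₁) Y_{lm}(Ω₂), m = −8…8:
  m=-8: Y*=+0.033310-0.014460i  Y=+0.128730-0.011369i  product +0.004124-0.002240i
  m=-7: Y*=-0.128251-0.058359i  Y=-0.025586-0.331291i  product -0.016052+0.043981i
  m=-6: Y*=+0.097617+0.307739i  Y=-0.450577+0.029811i  product -0.053158-0.135750i
  m=-5: Y*=+0.232727-0.397726i  Y=+0.014122+0.256249i  product +0.105203+0.054019i
  m=-4: Y*=-0.322851+0.067053i  Y=-0.176887+0.007796i  product +0.056586-0.014378i
  m=-3: Y*=-0.079596-0.058256i  Y=+0.011773+0.356268i  product +0.019818-0.029043i
  m=-2: Y*=+0.039357+0.383046i  Y=+0.000407-0.000009i  product +0.000019+0.000156i
  m=-1: Y*=+0.055478-0.061470i  Y=+0.003810+0.345982i  product +0.021479+0.018960i
  m=+0: Y*=+0.360744-0.000000i  Y=+0.052824+0.000000i  product +0.019056+0.000000i
  m=+1: Y*=-0.055478-0.061470i  Y=-0.003810+0.345982i  product +0.021479-0.018960i
  m=+2: Y*=+0.039357-0.383046i  Y=+0.000407+0.000009i  product +0.000019-0.000156i
  m=+3: Y*=+0.079596-0.058256i  Y=-0.011773+0.356268i  product +0.019818+0.029043i
  m=+4: Y*=-0.322851-0.067053i  Y=-0.176887-0.007796i  product +0.056586+0.014378i
  m=+5: Y*=-0.232727-0.397726i  Y=-0.014122+0.256249i  product +0.105203-0.054019i
  m=+6: Y*=+0.097617-0.307739i  Y=-0.450577-0.029811i  product -0.053158+0.135750i
  m=+7: Y*=+0.128251-0.058359i  Y=+0.025586-0.331291i  product -0.016052-0.043981i
  m=+8: Y*=+0.033310+0.014460i  Y=+0.128730+0.011369i  product +0.004124+0.002240i
Σ over m = +0.295092+0.000000i; ×(4π/17) → +0.218132+0.000000i. Real part: 0.218132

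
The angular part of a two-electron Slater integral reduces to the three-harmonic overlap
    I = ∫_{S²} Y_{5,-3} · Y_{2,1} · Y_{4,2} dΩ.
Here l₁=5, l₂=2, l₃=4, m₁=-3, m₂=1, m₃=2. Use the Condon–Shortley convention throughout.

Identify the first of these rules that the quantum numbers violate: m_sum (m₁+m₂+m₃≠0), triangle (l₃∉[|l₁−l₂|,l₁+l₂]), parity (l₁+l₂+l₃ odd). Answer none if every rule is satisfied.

azimuthal sum: -3 + 1 + 2 = 0  ✓
3 ≤ 4 ≤ 7 (triangle on l)  ✓
L = 5 + 2 + 4 = 11 (odd)  ✗

parity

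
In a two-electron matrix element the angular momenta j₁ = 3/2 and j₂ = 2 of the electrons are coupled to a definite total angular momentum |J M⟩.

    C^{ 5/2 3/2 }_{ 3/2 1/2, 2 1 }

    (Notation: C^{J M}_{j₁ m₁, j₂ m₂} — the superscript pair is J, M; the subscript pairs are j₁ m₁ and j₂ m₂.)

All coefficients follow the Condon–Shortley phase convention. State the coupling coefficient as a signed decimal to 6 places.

−√(1/35) ≈ -0.169031

√[6·1!2!3!/7! · 2!1!3!1!4!1!] = √(144/35)
  +(−1)^0/∏(0,1,1,3,1,0)! = 1/6  (running 1/6)
  +(−1)^1/∏(1,0,0,2,2,1)! = -1/4  (running -1/12)
⟨..|..⟩ = √(144/35)·(-1/12) = -0.169031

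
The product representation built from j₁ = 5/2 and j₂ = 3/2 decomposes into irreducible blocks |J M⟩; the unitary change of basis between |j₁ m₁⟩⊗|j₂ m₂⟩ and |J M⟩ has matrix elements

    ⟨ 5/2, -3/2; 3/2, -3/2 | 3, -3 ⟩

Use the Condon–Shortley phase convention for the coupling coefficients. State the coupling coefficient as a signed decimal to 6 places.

√[7·1!4!2!/8! · 1!4!0!3!0!6!] = √(864)
  +(−1)^0/∏(0,1,4,0,0,2)! = 1/48  (running 1/48)
⟨..|..⟩ = √(864)·(1/48) = +0.612372

+√(3/8) = +0.612372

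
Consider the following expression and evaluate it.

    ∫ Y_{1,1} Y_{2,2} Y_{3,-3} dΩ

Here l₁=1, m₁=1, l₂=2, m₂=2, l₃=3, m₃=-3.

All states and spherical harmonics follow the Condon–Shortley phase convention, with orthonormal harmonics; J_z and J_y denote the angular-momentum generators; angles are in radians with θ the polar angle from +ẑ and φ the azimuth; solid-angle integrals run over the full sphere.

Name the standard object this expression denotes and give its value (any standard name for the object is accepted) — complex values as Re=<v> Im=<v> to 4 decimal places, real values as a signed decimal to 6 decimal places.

This is a Gaunt coefficient — the integral of a triple product of spherical harmonics over the sphere.
Checks pass: Σm=0; 6 even; l₃=3∈[1,3].
(2·1+1)(2·2+1)(2·3+1) = 105
Δ: 0! 2! 4! / 7! → 1/105
sum: t=0:+1/4 = 1/4
3j²(1 2 3; 0 0 0) = Δ·Π!·Σ² = 3/35  (sign -1)
sum: t=0:+1/48 = 1/48
3j²(1 2 3; 1 2 -3) = Δ·Π!·Σ² = 1/7  (sign +1)
combine: 4πI² = 105·3/35·1/7 = 9/7
take √, sign -1: I = -0.31986543

Gaunt coefficient, -0.319865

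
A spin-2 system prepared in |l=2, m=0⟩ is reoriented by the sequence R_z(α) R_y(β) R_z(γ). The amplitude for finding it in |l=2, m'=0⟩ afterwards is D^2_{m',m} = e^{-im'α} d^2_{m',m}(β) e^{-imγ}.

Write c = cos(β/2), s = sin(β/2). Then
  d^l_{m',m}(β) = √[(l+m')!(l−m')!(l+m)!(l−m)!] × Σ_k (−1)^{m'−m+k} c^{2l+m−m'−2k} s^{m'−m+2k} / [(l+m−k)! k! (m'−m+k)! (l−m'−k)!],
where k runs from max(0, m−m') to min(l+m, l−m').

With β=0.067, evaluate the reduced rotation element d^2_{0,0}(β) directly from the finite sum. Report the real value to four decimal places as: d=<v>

d=0.9933

d^2_{0,0}(β=0.0670) via the finite sum:
With c≡cos(β/2)=0.999439 and s≡sin(β/2)=0.033494, N=[2·2·2·2]^{1/2}=4.000000
k: max(0,(0)−(0))=0 … min(2+(0),2−(0))=2
  k=0: (−1)^0·4.0000/(4)·0.9994^4·0.0335^0 = +0.997758
  k=1: (−1)^1·4.0000/(1)·0.9994^2·0.0335^2 = -0.004482
  k=2: (−1)^2·4.0000/(4)·0.9994^0·0.0335^4 = +0.000001
d^2_{0,0}(0.0670) = +0.997758 -0.004482 +0.000001 = +0.993277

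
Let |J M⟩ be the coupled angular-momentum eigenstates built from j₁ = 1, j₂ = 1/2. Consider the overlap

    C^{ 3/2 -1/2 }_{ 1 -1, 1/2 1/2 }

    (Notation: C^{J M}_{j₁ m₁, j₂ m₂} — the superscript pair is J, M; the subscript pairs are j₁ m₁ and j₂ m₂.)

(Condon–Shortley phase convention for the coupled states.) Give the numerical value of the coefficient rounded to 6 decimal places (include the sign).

+0.577350

√[4·0!2!1!/4! · 0!2!1!0!1!2!] = √(4/3)
  +(−1)^0/∏(0,0,2,1,0,0)! = 1/2  (running 1/2)
⟨..|..⟩ = √(4/3)·(1/2) = +0.577350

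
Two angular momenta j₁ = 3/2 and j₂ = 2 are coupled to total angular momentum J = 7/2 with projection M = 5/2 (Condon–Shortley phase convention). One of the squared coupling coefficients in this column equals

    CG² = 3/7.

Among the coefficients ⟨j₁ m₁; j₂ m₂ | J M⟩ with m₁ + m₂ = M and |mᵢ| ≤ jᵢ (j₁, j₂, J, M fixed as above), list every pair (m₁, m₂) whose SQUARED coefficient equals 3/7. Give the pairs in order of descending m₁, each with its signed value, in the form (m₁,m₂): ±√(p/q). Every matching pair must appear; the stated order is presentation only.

Admissible pairs with m₁+m₂ = M = 5/2: (1/2,2), (3/2,1)
  (m₁,m₂)=(3/2,1): CG² = 4/7, CG = +√(4/7)
  (m₁,m₂)=(1/2,2): CG² = 3/7, CG = +√(3/7)   ← matches the target
Pairs with CG² = 3/7: (1/2,2): +√(3/7)

(1/2,2): +√(3/7)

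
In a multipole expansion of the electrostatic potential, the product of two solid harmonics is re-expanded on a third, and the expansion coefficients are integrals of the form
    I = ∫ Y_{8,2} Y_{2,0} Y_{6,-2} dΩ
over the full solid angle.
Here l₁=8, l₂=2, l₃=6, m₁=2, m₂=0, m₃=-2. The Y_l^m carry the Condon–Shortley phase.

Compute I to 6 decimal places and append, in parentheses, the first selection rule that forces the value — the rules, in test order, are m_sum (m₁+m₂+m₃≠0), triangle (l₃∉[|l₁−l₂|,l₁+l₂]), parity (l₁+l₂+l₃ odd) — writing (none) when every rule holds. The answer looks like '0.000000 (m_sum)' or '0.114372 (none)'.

0.220478 (none)

Rules hold: Σm=0, L=16 even, 6≤6≤10.
N = 17·5·13 = 1105
Δ = 4!·12!·0!/17! = 1/30940
Racah Σ t=2..2: t=2:+1/2073600 = 1/2073600
⇒ 3j(8 2 6; 0 0 0)² = 28/1105, sgn +1
Racah Σ t=2..2: t=2:+1/3870720 = 1/3870720
⇒ 3j(8 2 6; 2 0 -2)² = 135/6188, sgn +1
4πI² = N·(3j₀)²·(3jₘ)² = 135/221
I = +1·√(0.61086/4π) = 0.22047828
No selection rule forces the value: the integral is nonzero (none).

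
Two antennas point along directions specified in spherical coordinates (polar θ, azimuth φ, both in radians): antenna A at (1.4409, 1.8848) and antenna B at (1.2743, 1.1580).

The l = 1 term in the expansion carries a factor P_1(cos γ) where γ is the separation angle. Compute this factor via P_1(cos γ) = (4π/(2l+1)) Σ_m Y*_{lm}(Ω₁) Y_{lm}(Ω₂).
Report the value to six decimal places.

Expand P_1 via completeness: Σ_{m} conj(Y_{1,m}) at Ω₁ times Y_{1,m} at Ω₂ —
  term(m=-1) = (0.084592, 0.075217)   from Y*(Ω₁)=(-0.105813, 0.325833), Y(Ω₂)=(0.132555, -0.302665)
  term(m=+0) = (0.009035, 0.000000)   from Y*(Ω₁)=(0.063289, -0.000000), Y(Ω₂)=(0.142756, 0.000000)
  term(m=+1) = (0.084592, -0.075217)   from Y*(Ω₁)=(0.105813, 0.325833), Y(Ω₂)=(-0.132555, -0.302665)
Total Σ_m = (0.178219, 0.000000). Multiply by 4.188790: (0.746521, 0.000000). P_1(cos γ) = 0.746521

0.746521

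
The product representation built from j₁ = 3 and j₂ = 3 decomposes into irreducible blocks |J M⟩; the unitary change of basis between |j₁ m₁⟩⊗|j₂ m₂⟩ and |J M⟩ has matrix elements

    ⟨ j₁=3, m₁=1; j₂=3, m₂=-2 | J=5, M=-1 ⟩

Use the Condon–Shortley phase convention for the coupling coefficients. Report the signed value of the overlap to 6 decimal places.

+√(9/28) ≈ +0.566947

√[11·1!5!5!/12! · 4!2!1!5!4!6!] = √(230400/7)
  +(−1)^0/∏(0,1,2,1,3,4)! = 1/288  (running 1/288)
  +(−1)^1/∏(1,0,1,0,4,5)! = -1/2880  (running 1/320)
⟨..|..⟩ = √(230400/7)·(1/320) = +0.566947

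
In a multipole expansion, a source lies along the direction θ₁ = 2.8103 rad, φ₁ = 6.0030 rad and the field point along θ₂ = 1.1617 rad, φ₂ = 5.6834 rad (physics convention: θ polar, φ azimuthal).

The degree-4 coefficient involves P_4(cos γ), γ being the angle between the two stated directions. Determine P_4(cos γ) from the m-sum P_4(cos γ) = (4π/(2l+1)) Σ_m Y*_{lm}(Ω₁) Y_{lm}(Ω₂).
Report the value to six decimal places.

0.343005

Expand P_4 via completeness: Σ_{m} conj(Y_{4,m}) at Ω₁ times Y_{4,m} at Ω₂ —
  term(m=-4) = +0.000448+0.001487i   from Y*(Ω₁)=+0.002155-0.004460i, Y(Ω₂)=-0.231042+0.212003i
  term(m=-3) = -0.008998-0.012819i   from Y*(Ω₁)=-0.027169+0.030345i, Y(Ω₂)=-0.087124+0.374525i
  term(m=-2) = +0.004527+0.003365i   from Y*(Ω₁)=+0.157672-0.098934i, Y(Ω₂)=+0.010992+0.028237i
  term(m=-1) = +0.147117+0.048688i   from Y*(Ω₁)=-0.455788+0.131155i, Y(Ω₂)=-0.269704-0.184430i
  term(m=+0) = -0.040527+0.000000i   from Y*(Ω₁)=+0.440052-0.000000i, Y(Ω₂)=-0.092097+0.000000i
  term(m=+1) = +0.147117-0.048688i   from Y*(Ω₁)=+0.455788+0.131155i, Y(Ω₂)=+0.269704-0.184430i
  term(m=+2) = +0.004527-0.003365i   from Y*(Ω₁)=+0.157672+0.098934i, Y(Ω₂)=+0.010992-0.028237i
  term(m=+3) = -0.008998+0.012819i   from Y*(Ω₁)=+0.027169+0.030345i, Y(Ω₂)=+0.087124+0.374525i
  term(m=+4) = +0.000448-0.001487i   from Y*(Ω₁)=+0.002155+0.004460i, Y(Ω₂)=-0.231042-0.212003i
Accumulated sum +0.245659-0.000000i; after 4π/(2l+1) scaling, +0.343005-0.000000i ⇒ P_4 = 0.343005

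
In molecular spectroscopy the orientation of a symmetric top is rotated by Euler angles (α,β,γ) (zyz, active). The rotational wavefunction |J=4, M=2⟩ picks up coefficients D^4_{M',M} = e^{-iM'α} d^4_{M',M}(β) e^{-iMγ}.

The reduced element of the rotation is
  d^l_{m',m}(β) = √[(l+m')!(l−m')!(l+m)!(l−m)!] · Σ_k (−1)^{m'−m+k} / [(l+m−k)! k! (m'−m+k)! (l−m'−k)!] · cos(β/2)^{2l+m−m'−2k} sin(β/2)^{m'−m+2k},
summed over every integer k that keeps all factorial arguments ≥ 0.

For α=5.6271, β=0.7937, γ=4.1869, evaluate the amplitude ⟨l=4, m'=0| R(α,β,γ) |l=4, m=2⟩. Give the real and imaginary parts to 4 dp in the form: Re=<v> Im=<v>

Re=-0.2437 Im=-0.4258

Split into d^4_{0,2}(β=0.7937) × two z-phases.
With c≡cos(β/2)=0.922283 and s≡sin(β/2)=0.386515, N=[24·24·720·2]^{1/2}=910.735966
k∈{2,3,4} keeps every argument non-negative
  k=2: (−1)^0·910.7360/(96)·0.9223^6·0.3865^2 = +0.872247
  k=3: (−1)^1·910.7360/(36)·0.9223^4·0.3865^4 = -0.408519
  k=4: (−1)^2·910.7360/(96)·0.9223^2·0.3865^6 = +0.026906
d^4_{0,2}(0.7937) = +0.872247 -0.408519 +0.026906 = +0.490634
Phases: e^{-i·(0)·5.6271}=+1.000000+0.000000i, e^{-i·(2)·4.1869}=-0.496723-0.867909i ⇒ D=-0.243709-0.425826i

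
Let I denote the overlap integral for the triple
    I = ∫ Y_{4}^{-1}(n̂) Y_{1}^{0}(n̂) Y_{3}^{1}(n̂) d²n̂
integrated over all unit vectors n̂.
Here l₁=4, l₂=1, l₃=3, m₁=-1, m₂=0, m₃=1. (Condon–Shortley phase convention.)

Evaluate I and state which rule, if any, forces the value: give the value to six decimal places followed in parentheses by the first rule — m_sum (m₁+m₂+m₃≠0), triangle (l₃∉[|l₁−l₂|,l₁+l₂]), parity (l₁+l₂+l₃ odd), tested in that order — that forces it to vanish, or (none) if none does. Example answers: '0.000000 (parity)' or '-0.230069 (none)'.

-0.238414 (none)

m-sum 0 ✓  L=8 even ✓  3≤3≤5 ✓
Π(2lᵢ+1) = 9×3×7 = 189
triangle coeff Δ(4,1,3) = 1/252
Σ_t [1,1]: t=1:−1/36 = -1/36
(3j)²=4/63 [(4 1 3; 0 0 0)], sign=+1
Σ_t [1,1]: t=1:−1/48 = -1/48
(3j)²=5/84 [(4 1 3; -1 0 1)], sign=-1
⇒ 4πI² = 5/7
I = (-1)√(5/7/(4π)) = -0.23841361
No selection rule forces the value: the integral is nonzero (none).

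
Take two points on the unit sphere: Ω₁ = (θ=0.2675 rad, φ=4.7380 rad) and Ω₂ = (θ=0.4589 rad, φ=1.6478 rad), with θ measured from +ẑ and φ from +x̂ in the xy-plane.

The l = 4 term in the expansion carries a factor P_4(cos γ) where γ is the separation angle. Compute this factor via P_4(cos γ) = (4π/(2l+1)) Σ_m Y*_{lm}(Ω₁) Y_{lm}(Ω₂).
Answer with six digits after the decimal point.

-0.354040

Addition theorem: P_4(cos γ) = (4π/9) Σ_m Y*_{lm}(Ω₁) Y_{lm}(Ω₂), m = −4…4:
  m=-4: (0.002149, 0.000221) × (0.016236, -0.005165) = (0.000036, -0.000008)  (running Σ = (0.000036, -0.000008))
  m=-3: (-0.001711, 0.022227) × (0.022332, 0.094944) = (-0.002149, 0.000334)  (running Σ = (-0.002112, 0.000326))
  m=-2: (-0.128631, -0.006595) × (-0.300082, 0.046584) = (0.038907, -0.004013)  (running Σ = (0.036795, -0.003687))
  m=-1: (0.010843, -0.423279) × (-0.037961, -0.492000) = (-0.208665, 0.010733)  (running Σ = (-0.171870, 0.007046))
  m=0: (0.568726, -0.000000) × (0.158562, 0.000000) = (0.090178, 0.000000)  (running Σ = (-0.081692, 0.007046))
  m=1: (-0.010843, -0.423279) × (0.037961, -0.492000) = (-0.208665, -0.010733)  (running Σ = (-0.290357, -0.003687))
  m=2: (-0.128631, 0.006595) × (-0.300082, -0.046584) = (0.038907, 0.004013)  (running Σ = (-0.251450, 0.000326))
  m=3: (0.001711, 0.022227) × (-0.022332, 0.094944) = (-0.002149, -0.000334)  (running Σ = (-0.253599, -0.000008))
  m=4: (0.002149, -0.000221) × (0.016236, 0.005165) = (0.000036, 0.000008)  (running Σ = (-0.253562, 0.000000))
Total Σ_m = (-0.253562, 0.000000). Multiply by 1.396263: (-0.354040, 0.000000). P_4(cos γ) = -0.354040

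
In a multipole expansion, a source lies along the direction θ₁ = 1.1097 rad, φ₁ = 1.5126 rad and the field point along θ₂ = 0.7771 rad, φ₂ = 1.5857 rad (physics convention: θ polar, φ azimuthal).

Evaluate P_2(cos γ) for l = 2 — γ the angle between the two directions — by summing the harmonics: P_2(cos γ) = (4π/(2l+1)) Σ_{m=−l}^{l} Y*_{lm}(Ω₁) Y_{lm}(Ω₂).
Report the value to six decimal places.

Addition theorem: P_2(cos γ) = (4π/5) Σ_m Y*_{lm}(Ω₁) Y_{lm}(Ω₂), m = −2…2:
  [-2]  conj(Y_{2,-2})(Ω₁) = (-0.307710, 0.035978) ; Y_{2,-2}(Ω₂) = (-0.189848, 0.005661) ; Δ = (0.058214, -0.008572)
  [-1]  conj(Y_{2,-1})(Ω₁) = (0.017905, 0.307312) ; Y_{2,-1}(Ω₂) = (-0.005756, -0.386178) ; Δ = (0.118574, -0.008683)
  [+0]  conj(Y_{2,0})(Ω₁) = (-0.128084, -0.000000) ; Y_{2,0}(Ω₂) = (0.165547, 0.000000) ; Δ = (-0.021204, -0.000000)
  [+1]  conj(Y_{2,1})(Ω₁) = (-0.017905, 0.307312) ; Y_{2,1}(Ω₂) = (0.005756, -0.386178) ; Δ = (0.118574, 0.008683)
  [+2]  conj(Y_{2,2})(Ω₁) = (-0.307710, -0.035978) ; Y_{2,2}(Ω₂) = (-0.189848, -0.005661) ; Δ = (0.058214, 0.008572)
Total Σ_m = (0.332373, 0.000000). Multiply by 2.513274: (0.835344, 0.000000). P_2(cos γ) = 0.835344

0.835344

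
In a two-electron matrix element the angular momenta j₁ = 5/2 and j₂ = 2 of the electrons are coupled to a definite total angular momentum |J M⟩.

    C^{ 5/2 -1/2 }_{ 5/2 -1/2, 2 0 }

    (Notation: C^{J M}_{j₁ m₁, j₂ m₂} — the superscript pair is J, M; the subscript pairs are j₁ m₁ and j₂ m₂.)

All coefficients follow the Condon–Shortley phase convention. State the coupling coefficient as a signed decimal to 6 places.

√[6·2!3!2!/8! · 2!3!2!2!2!3!] = √(72/35)
  +(−1)^0/∏(0,2,3,2,0,0)! = 1/24  (running 1/24)
  +(−1)^1/∏(1,1,2,1,1,1)! = -1/2  (running -11/24)
  +(−1)^2/∏(2,0,1,0,2,2)! = 1/8  (running -1/3)
⟨..|..⟩ = √(72/35)·(-1/3) = -0.478091

-0.478091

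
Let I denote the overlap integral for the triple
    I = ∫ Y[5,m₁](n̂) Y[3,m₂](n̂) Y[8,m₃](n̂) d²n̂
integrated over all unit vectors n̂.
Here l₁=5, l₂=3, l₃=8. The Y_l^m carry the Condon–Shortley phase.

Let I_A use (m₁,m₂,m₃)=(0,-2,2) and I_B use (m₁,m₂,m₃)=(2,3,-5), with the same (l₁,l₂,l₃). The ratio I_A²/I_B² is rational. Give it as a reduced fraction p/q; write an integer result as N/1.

Same 5,3,8: normalisation and zero-m 3j drop out of the ratio.
A: Δ: 0! 10! 6! / 17! → 1/136136; sum: t=0:+1/1728000 = 1/1728000; 3j²(5 3 8; 0 -2 2) = Δ·Π!·Σ² = 27/2431  (sign +1)
B: Δ: 0! 10! 6! / 17! → 1/136136; sum: t=0:+1/21772800 = 1/21772800; 3j²(5 3 8; 2 3 -5) = Δ·Π!·Σ² = 3/238  (sign -1)
I_A²/I_B² = (27/2431)/(3/238) = 126/143

126/143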